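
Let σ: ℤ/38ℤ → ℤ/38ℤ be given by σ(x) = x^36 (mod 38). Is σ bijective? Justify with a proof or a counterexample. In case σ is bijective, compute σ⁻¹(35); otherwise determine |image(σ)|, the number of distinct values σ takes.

σ(1) = 1^36 = 1.
σ(3): Repeated squaring mod 38: 3^1 ≡ 3, 3^2 ≡ 3² = 9, 3^4 ≡ 9² = 81 ≡ 5, 3^8 ≡ 5² = 25, 3^16 ≡ 25² = 625 ≡ 17, 3^32 ≡ 17² = 289 ≡ 23. Since 36 = 32 + 4, 3^36 ≡ 23·5: 23·5 = 115 ≡ 1. So 3^36 ≡ 1 (mod 38).
So σ(1) = σ(3) = 1 while 1 ≠ 3, therefore σ is not injective, hence not bijective.
Since σ is not bijective, we determine |image(σ)|. Computing x^36 mod 38 for each x (by repeated squaring, reducing mod 38 at every step), the values σ(0), σ(1), …, σ(37) are: 0, 1, 20, 1, 20, 1, 20, 1, 20, 1, 20, 1, 20, 1, 20, 1, 20, 1, 20, 19, 20, 1, 20, 1, 20, 1, 20, 1, 20, 1, 20, 1, 20, 1, 20, 1, 20, 1.
The distinct values are {0, 1, 19, 20}; there are 4 of them.

4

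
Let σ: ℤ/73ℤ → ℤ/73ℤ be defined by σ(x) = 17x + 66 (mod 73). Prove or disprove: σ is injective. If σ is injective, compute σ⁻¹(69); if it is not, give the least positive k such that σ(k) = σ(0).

Recall: σ is injective when σ(u) = σ(v) forces u = v.
If σ(u) = σ(v), then 17u ≡ 17v (mod 73). Because gcd(17, 73) = 1, we may cancel 17 to get u ≡ v (mod 73).
So σ is injective.
We now compute 17⁻¹ mod 73 explicitly. Euclid's algorithm: 73 = 4·17 + 5, 17 = 3·5 + 2, 5 = 2·2 + 1; back-substituting gives 1 = 43·17 − 10·73, so 17⁻¹ ≡ 43 (mod 73).
Since σ is injective, we find σ⁻¹(69): we need 17x ≡ 69 − 66 ≡ 3 (mod 73). Using 17⁻¹ = 43: x ≡ 43·3 = 129 = 1·73 + 56, so x = 56.
Check: σ(56) = 17·56 + 66 = 1018 = 13·73 + 69 ≡ 69 (mod 73).

56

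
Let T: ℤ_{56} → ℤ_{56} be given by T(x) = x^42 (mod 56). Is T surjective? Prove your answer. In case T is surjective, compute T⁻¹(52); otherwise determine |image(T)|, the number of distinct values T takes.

4

T(1) = 1^42 = 1.
T(3): Repeated squaring mod 56: 3^1 ≡ 3, 3^2 ≡ 3² = 9, 3^4 ≡ 9² = 81 ≡ 25, 3^8 ≡ 25² = 625 ≡ 9, 3^16 ≡ 9² = 81 ≡ 25, 3^32 ≡ 25² = 625 ≡ 9. Since 42 = 32 + 8 + 2, 3^42 ≡ 9·9·9: 9·9 = 81 ≡ 25, then 25·9 = 225 ≡ 1. So 3^42 ≡ 1 (mod 56).
So T(1) = T(3) = 1 while 1 ≠ 3, so T is not injective.
A non-injective map from the 56-element set ℤ_{56} to itself takes at most 55 distinct values, so it cannot be surjective. So T is not surjective.
Since T is not surjective, we determine |image(T)|. Computing x^42 mod 56 for each x (by repeated squaring, reducing mod 56 at every step), the values T(0), T(1), …, T(55) are: 0, 1, 8, 1, 8, 1, 8, 49, 8, 1, 8, 1, 8, 1, 0, 1, 8, 1, 8, 1, 8, 49, 8, 1, 8, 1, 8, 1, 0, 1, 8, 1, 8, 1, 8, 49, 8, 1, 8, 1, 8, 1, 0, 1, 8, 1, 8, 1, 8, 49, 8, 1, 8, 1, 8, 1.
The distinct values are {0, 1, 8, 49}; there are 4 of them.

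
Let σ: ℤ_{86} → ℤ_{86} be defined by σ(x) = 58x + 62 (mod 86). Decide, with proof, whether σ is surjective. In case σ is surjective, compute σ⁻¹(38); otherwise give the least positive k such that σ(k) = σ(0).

Since gcd(58, 86) = 2, we have 58x ≡ 0 (mod 2) for all x, so σ(x) ≡ 0 (mod 2).
But 1 ≢ 0 (mod 2), so 1 ∈ ℤ_{86} has no preimage. Hence σ is not surjective.
Since σ is not surjective, we find the least positive k with σ(k) = σ(0): this means 58k ≡ 0 (mod 86), i.e. 86 ∣ 58k. Since gcd(58, 86) = 2, dividing through by 2 this holds exactly when 43 ∣ 29k, and as gcd(29, 43) = 1, exactly when 43 ∣ k.
The smallest positive such k is 43.

43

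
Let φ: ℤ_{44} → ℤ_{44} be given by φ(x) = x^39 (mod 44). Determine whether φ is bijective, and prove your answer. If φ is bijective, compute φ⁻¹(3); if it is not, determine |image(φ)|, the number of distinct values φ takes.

33

φ(0) = 0^39 = 0.
φ(22): Repeated squaring mod 44: 22^1 ≡ 22, 22^2 ≡ 22² = 484 ≡ 0, 22^4 ≡ 0² = 0, 22^8 ≡ 0² = 0, 22^16 ≡ 0² = 0, 22^32 ≡ 0² = 0. Since 39 = 32 + 4 + 2 + 1, 22^39 ≡ 0·0·0·22: 0·0 = 0, then 0·0 = 0, then 0·22 = 0. So 22^39 ≡ 0 (mod 44).
So φ(0) = φ(22) = 0 while 0 ≠ 22, so φ is not injective, hence not bijective.
Since φ is not bijective, we determine |image(φ)|. Computing x^39 mod 44 for each x (by repeated squaring, reducing mod 44 at every step), the values φ(0), φ(1), …, φ(43) are: 0, 1, 28, 15, 36, 9, 24, 19, 40, 5, 32, 11, 12, 17, 4, 3, 20, 13, 8, 7, 16, 21, 0, 23, 28, 37, 36, 31, 24, 41, 40, 27, 32, 33, 12, 39, 4, 25, 20, 35, 8, 29, 16, 43.
The distinct values are {0, 1, 3, 4, 5, 7, 8, 9, 11, 12, 13, 15, 16, 17, 19, 20, 21, 23, 24, 25, 27, 28, 29, 31, 32, 33, 35, 36, 37, 39, 40, 41, 43}; there are 33 of them.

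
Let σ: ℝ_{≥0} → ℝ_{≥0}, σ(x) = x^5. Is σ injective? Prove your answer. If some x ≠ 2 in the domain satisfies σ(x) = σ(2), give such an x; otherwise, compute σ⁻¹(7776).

On ℝ_{≥0}, x ↦ x^5 is strictly increasing, so σ(a) = σ(b) forces a = b. Thus σ is injective.
Since x ↦ x^5 is strictly increasing on ℝ_{≥0}, it is injective there, so no x ≠ 2 in the domain has σ(x) = σ(2). We therefore compute σ⁻¹(7776) = 7776^{1/5} = 6 (indeed 6^5 = 7776).

6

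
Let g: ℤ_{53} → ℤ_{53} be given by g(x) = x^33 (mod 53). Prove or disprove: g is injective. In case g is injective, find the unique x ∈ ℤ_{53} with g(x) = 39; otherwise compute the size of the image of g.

3

Since 53 is prime, the nonzero elements of ℤ_{53} form a cyclic group of order 52.
As gcd(33, 52) = 1, raising to the 33rd power is a bijection on this group: if u^33 ≡ v^33 then (uv^{−1})^33 = 1, and the only element of order dividing gcd(33, 52) = 1 is 1, so u = v.
With g(0) = 0 this makes g injective on all of ℤ_{53}, hence bijective (finite equal-size domain and codomain). In particular g is injective.
Since g is injective, we find the preimage of 39. The inverse of x ↦ x^33 on (ℤ_{53})^× is x ↦ x^41, because 33·41 = 1353 = 26·52 + 1 ≡ 1 (mod 52) and x^{52} = 1 for x ≠ 0 (Fermat). So g⁻¹(39) = 39^41 mod 53.
Repeated squaring mod 53: 39^1 ≡ 39, 39^2 ≡ 39² = 1521 ≡ 37, 39^4 ≡ 37² = 1369 ≡ 44, 39^8 ≡ 44² = 1936 ≡ 28, 39^16 ≡ 28² = 784 ≡ 42, 39^32 ≡ 42² = 1764 ≡ 15. Since 41 = 32 + 8 + 1, 39^41 ≡ 15·28·39: 15·28 = 420 ≡ 49, then 49·39 = 1911 ≡ 3. So 39^41 ≡ 3 (mod 53).
Hence g⁻¹(39) = 3.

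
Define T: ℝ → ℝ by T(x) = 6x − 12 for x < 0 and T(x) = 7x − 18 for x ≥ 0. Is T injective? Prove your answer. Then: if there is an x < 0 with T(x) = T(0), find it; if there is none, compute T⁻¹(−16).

Both pieces are strictly increasing (slopes 6 and 7), so each is injective on its own interval.
The left piece maps (−∞, 0) onto (−∞, −12); the right piece maps [0, ∞) onto [−18, ∞).
These images overlap. In particular T(0) = −18 (right piece), and solving 6x − 12 = −18 on the left piece gives x = −1 < 0.
So T(−1) = T(0) with −1 ≠ 0, and T is not injective. This x = −1 is the requested value below 0.

-1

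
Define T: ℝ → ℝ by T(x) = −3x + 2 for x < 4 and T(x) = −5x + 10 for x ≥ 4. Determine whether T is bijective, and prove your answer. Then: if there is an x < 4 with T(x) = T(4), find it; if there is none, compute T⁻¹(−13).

Both pieces are strictly decreasing (slopes −3 and −5), so each is injective on its own interval.
The left piece maps (−∞, 4) onto (−10, ∞); the right piece maps [4, ∞) onto (−∞, −10].
Since −10 = −10, the images partition ℝ: T is injective and surjective, hence bijective.
Because the two images are disjoint, no x < 4 has T(x) = T(4), so we compute T⁻¹(−13): −13 lies in (−∞, −10], so solve −5x + 10 = −13: x = (−13 − 10)/(−5) = 23/5.

23/5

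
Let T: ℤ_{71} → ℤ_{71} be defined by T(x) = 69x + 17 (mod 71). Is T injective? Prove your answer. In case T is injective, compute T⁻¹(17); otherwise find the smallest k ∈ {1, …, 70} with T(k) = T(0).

0

Recall: T is injective if T(s) = T(t) implies s = t.
If T(s) = T(t), then 69s ≡ 69t (mod 71). Because gcd(69, 71) = 1, we may cancel 69 to get s ≡ t (mod 71).
Therefore T is injective.
We now compute 69⁻¹ mod 71 explicitly. Euclid's algorithm: 71 = 1·69 + 2, 69 = 34·2 + 1; back-substituting gives 1 = 35·69 − 34·71, so 69⁻¹ ≡ 35 (mod 71).
Since T is injective, we find T⁻¹(17): we need 69x ≡ 17 − 17 ≡ 0 (mod 71). Using 69⁻¹ = 35: x ≡ 35·0 = 0, so x = 0.
Check: T(0) = 69·0 + 17 = 17 ≡ 17 (mod 71).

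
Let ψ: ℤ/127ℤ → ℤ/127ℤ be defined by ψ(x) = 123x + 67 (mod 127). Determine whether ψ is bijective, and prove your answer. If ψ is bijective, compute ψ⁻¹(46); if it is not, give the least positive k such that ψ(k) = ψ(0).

37

Suppose ψ(a) = ψ(b) in ℤ/127ℤ. Then 123a + 67 ≡ 123b + 67 (mod 127), therefore 123(a − b) ≡ 0 (mod 127).
Since gcd(123, 127) = 1, 123 is invertible modulo 127, hence a − b ≡ 0 (mod 127), i.e. a = b.
We now compute 123⁻¹ mod 127 explicitly. Euclid's algorithm: 127 = 1·123 + 4, 123 = 30·4 + 3, 4 = 1·3 + 1; back-substituting gives 1 = 95·123 − 92·127, so 123⁻¹ ≡ 95 (mod 127).
For any y ∈ ℤ/127ℤ, x = 95(y − 67) mod 127 satisfies ψ(x) = 123·95(y − 67) + 67 ≡ y (since 123·95 ≡ 1 mod 127). So every y has a preimage.
Hence ψ is bijective.
Since ψ is bijective, we compute ψ⁻¹(46): solve 123x + 67 ≡ 46 (mod 127), i.e. 123x ≡ 106 (mod 127).
Multiplying by 123⁻¹ = 95 gives x ≡ 95·106 = 10070 = 79·127 + 37 ≡ 37 (mod 127).
Check: ψ(37) = 123·37 + 67 = 4618 = 36·127 + 46 ≡ 46 (mod 127).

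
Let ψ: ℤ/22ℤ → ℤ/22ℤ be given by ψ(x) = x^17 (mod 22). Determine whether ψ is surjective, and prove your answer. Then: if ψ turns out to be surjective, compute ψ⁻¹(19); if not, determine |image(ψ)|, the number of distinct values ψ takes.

Computing x^17 mod 22 for each x (by repeated squaring, reducing mod 22 at every step), the values ψ(0), ψ(1), …, ψ(21) are: 0, 1, 18, 9, 16, 3, 8, 17, 2, 15, 10, 11, 12, 7, 20, 5, 14, 19, 6, 13, 4, 21.
Every element of ℤ/22ℤ appears exactly once in this list, so ψ is a bijection, and in particular surjective.
Since ψ is surjective, we read off the preimage of 19 from the same table: ψ(17) = 19, so ψ⁻¹(19) = 17.

17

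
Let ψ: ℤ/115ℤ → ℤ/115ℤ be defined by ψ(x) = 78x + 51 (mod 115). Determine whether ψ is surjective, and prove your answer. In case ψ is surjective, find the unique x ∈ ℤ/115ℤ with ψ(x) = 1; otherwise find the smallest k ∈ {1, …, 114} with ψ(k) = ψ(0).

Since gcd(78, 115) = 1, 78 is invertible modulo 115. Euclid's algorithm: 115 = 1·78 + 37, 78 = 2·37 + 4, 37 = 9·4 + 1; back-substituting gives 1 = 87·78 − 59·115, so 78⁻¹ ≡ 87 (mod 115).
For any y ∈ ℤ/115ℤ, x = 87(y − 51) mod 115 satisfies ψ(x) = 78·87(y − 51) + 51 ≡ y (since 78·87 ≡ 1 mod 115). So every y has a preimage.
So ψ is surjective.
Since ψ is surjective, we find ψ⁻¹(1): we need 78x ≡ 1 − 51 ≡ 65 (mod 115). Using 78⁻¹ = 87: x ≡ 87·65 = 5655 = 49·115 + 20, so x = 20.
Check: ψ(20) = 78·20 + 51 = 1611 = 14·115 + 1 ≡ 1 (mod 115).

20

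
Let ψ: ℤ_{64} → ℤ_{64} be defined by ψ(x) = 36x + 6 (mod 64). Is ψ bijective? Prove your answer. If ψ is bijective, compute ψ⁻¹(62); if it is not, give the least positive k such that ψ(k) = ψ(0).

We have gcd(36, 64) = 4 > 1. Taking s = 0 and t = 16: ψ(0) = 6 and ψ(16) = 36·16 + 6 = 582 ≡ 6 (mod 64).
So ψ(0) = ψ(16) while 0 ≠ 16, therefore ψ is not injective, hence not bijective.
Since ψ is not bijective, we find the least positive k with ψ(k) = ψ(0): this means 36k ≡ 0 (mod 64), i.e. 64 ∣ 36k. Since gcd(36, 64) = 4, dividing through by 4 this holds exactly when 16 ∣ 9k, and as gcd(9, 16) = 1, exactly when 16 ∣ k.
The smallest positive such k is 16.

16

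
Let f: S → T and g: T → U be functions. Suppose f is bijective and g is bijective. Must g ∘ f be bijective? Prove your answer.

Injectivity: if g(f(a)) = g(f(b)) then f(a) = f(b) (g injective) so a = b (f injective).
Surjectivity: for c ∈ U pick b with g(b) = c, then a with f(a) = b; then (g ∘ f)(a) = c.
Thus g ∘ f is bijective.

bijective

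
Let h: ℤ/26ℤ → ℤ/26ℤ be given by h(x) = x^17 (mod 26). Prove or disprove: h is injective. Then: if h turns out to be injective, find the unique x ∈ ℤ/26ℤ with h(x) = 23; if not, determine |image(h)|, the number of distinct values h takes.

17

Computing x^17 mod 26 for each x (by repeated squaring, reducing mod 26 at every step), the values h(0), h(1), …, h(25) are: 0, 1, 6, 9, 10, 5, 2, 11, 8, 3, 4, 7, 12, 13, 14, 19, 22, 23, 18, 15, 24, 21, 16, 17, 20, 25.
Every element of ℤ/26ℤ appears exactly once in this list, so h is a bijection, and in particular injective.
Since h is injective, we read off the preimage of 23 from the same table: h(17) = 23, so h⁻¹(23) = 17.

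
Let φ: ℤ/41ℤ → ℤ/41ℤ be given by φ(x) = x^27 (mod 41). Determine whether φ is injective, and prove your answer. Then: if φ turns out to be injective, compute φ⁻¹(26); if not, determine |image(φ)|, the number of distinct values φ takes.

Since 41 is prime, the nonzero elements of ℤ/41ℤ form a cyclic group of order 40.
As gcd(27, 40) = 1, raising to the 27th power is a bijection on this group: if x_1^27 ≡ x_2^27 then (x_1x_2^{−1})^27 = 1, and the only element of order dividing gcd(27, 40) = 1 is 1, so x_1 = x_2.
With φ(0) = 0 this makes φ injective on all of ℤ/41ℤ, hence bijective (finite equal-size domain and codomain). In particular φ is injective.
Since φ is injective, we find the preimage of 26. The inverse of x ↦ x^27 on (ℤ/41ℤ)^× is x ↦ x^3, because 27·3 = 81 = 2·40 + 1 ≡ 1 (mod 40) and x^{40} = 1 for x ≠ 0 (Fermat). So φ⁻¹(26) = 26^3 mod 41.
Repeated squaring mod 41: 26^1 ≡ 26, 26^2 ≡ 26² = 676 ≡ 20. Since 3 = 2 + 1, 26^3 ≡ 20·26: 20·26 = 520 ≡ 28. So 26^3 ≡ 28 (mod 41).
Hence φ⁻¹(26) = 28.

28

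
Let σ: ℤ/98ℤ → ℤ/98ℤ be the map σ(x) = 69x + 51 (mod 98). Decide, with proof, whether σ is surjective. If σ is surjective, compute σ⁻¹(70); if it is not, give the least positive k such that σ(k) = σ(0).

By definition, σ is surjective if every y in the codomain equals σ(x) for some x in the domain.
Since gcd(69, 98) = 1, 69 is invertible modulo 98. Euclid's algorithm: 98 = 1·69 + 29, 69 = 2·29 + 11, 29 = 2·11 + 7, 11 = 1·7 + 4, 7 = 1·4 + 3, 4 = 1·3 + 1; back-substituting gives 1 = 27·69 − 19·98, so 69⁻¹ ≡ 27 (mod 98).
For any y ∈ ℤ/98ℤ, x = 27(y − 51) mod 98 satisfies σ(x) = 69·27(y − 51) + 51 ≡ y (since 69·27 ≡ 1 mod 98). So every y has a preimage.
Therefore σ is surjective.
Since σ is surjective, we find σ⁻¹(70): we need 69x ≡ 70 − 51 ≡ 19 (mod 98). Using 69⁻¹ = 27: x ≡ 27·19 = 513 = 5·98 + 23, so x = 23.
Check: σ(23) = 69·23 + 51 = 1638 = 16·98 + 70 ≡ 70 (mod 98).

23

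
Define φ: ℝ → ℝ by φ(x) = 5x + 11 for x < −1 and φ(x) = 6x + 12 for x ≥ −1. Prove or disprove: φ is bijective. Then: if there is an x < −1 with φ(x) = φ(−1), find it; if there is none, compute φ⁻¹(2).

Both pieces are strictly increasing (slopes 5 and 6), so each is injective on its own interval.
The left piece maps (−∞, −1) onto (−∞, 6); the right piece maps [−1, ∞) onto [6, ∞).
Since 6 = 6, the images partition ℝ: φ is injective and surjective, hence bijective.
Because the two images are disjoint, no x < −1 has φ(x) = φ(−1), so we compute φ⁻¹(2): 2 lies in (−∞, 6), so solve 5x + 11 = 2: x = (2 − 11)/5 = −9/5.

-9/5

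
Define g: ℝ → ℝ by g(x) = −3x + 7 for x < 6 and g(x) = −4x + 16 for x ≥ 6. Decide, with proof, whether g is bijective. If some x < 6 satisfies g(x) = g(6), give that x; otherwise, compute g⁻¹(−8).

Both pieces are strictly decreasing (slopes −3 and −4), so each is injective on its own interval.
The left piece maps (−∞, 6) onto (−11, ∞); the right piece maps [6, ∞) onto (−∞, −8].
These images overlap. In particular g(6) = −8 (right piece), and solving −3x + 7 = −8 on the left piece gives x = 5 < 6.
So g(5) = g(6) with 5 ≠ 6, and g is not injective, hence not bijective. This x = 5 is the requested value below 6.

5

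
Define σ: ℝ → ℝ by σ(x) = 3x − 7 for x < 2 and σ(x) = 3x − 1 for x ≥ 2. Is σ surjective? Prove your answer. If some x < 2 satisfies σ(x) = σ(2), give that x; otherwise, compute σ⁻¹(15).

16/3

Both pieces are strictly increasing (slopes 3 and 3), so each is injective on its own interval.
The left piece maps (−∞, 2) onto (−∞, −1); the right piece maps [2, ∞) onto [5, ∞).
The union (−∞, −1) ∪ [5, ∞) omits the interval between −1 and 5; in particular −1 has no preimage. So σ is not surjective.
Because the two images are disjoint, no x < 2 has σ(x) = σ(2), so we compute σ⁻¹(15): 15 lies in [5, ∞), so solve 3x − 1 = 15: x = (15 + 1)/3 = 16/3.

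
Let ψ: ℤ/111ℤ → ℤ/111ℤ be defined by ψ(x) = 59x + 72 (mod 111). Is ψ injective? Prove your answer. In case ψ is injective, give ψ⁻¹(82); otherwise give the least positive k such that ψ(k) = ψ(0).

98

If ψ(a) = ψ(b), then 59a ≡ 59b (mod 111). Because gcd(59, 111) = 1, we may cancel 59 to get a ≡ b (mod 111).
So ψ is injective.
We now compute 59⁻¹ mod 111 explicitly. Euclid's algorithm: 111 = 1·59 + 52, 59 = 1·52 + 7, 52 = 7·7 + 3, 7 = 2·3 + 1; back-substituting gives 1 = 32·59 − 17·111, so 59⁻¹ ≡ 32 (mod 111).
Since ψ is injective, we compute ψ⁻¹(82): solve 59x + 72 ≡ 82 (mod 111), i.e. 59x ≡ 10 (mod 111).
Multiplying by 59⁻¹ = 32 gives x ≡ 32·10 = 320 = 2·111 + 98 ≡ 98 (mod 111).
Check: ψ(98) = 59·98 + 72 = 5854 = 52·111 + 82 ≡ 82 (mod 111).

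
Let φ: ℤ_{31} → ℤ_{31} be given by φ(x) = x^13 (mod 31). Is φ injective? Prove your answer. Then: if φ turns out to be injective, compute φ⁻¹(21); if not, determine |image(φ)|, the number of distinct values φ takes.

11

Since 31 is prime, the nonzero elements of ℤ_{31} form a cyclic group of order 30.
As gcd(13, 30) = 1, raising to the 13th power is a bijection on this group: if s^13 ≡ t^13 then (st^{−1})^13 = 1, and the only element of order dividing gcd(13, 30) = 1 is 1, so s = t.
With φ(0) = 0 this makes φ injective on all of ℤ_{31}, hence bijective (finite equal-size domain and codomain). In particular φ is injective.
Since φ is injective, we find the preimage of 21. The inverse of x ↦ x^13 on (ℤ_{31})^× is x ↦ x^7, because 13·7 = 91 = 3·30 + 1 ≡ 1 (mod 30) and x^{30} = 1 for x ≠ 0 (Fermat). So φ⁻¹(21) = 21^7 mod 31.
Repeated squaring mod 31: 21^1 ≡ 21, 21^2 ≡ 21² = 441 ≡ 7, 21^4 ≡ 7² = 49 ≡ 18. Since 7 = 4 + 2 + 1, 21^7 ≡ 18·7·21: 18·7 = 126 ≡ 2, then 2·21 = 42 ≡ 11. So 21^7 ≡ 11 (mod 31).
Hence φ⁻¹(21) = 11.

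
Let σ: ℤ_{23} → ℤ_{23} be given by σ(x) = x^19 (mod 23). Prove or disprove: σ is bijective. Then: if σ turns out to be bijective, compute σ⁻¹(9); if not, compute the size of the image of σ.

Since 23 is prime, the nonzero elements of ℤ_{23} form a cyclic group of order 22.
As gcd(19, 22) = 1, raising to the 19th power is a bijection on this group: if a^19 ≡ b^19 then (ab^{−1})^19 = 1, and the only element of order dividing gcd(19, 22) = 1 is 1, so a = b.
With σ(0) = 0 this makes σ injective on all of ℤ_{23}, hence bijective (finite equal-size domain and codomain). In particular σ is bijective.
Since σ is bijective, we find the preimage of 9. The inverse of x ↦ x^19 on (ℤ_{23})^× is x ↦ x^7, because 19·7 = 133 = 6·22 + 1 ≡ 1 (mod 22) and x^{22} = 1 for x ≠ 0 (Fermat). So σ⁻¹(9) = 9^7 mod 23.
Repeated squaring mod 23: 9^1 ≡ 9, 9^2 ≡ 9² = 81 ≡ 12, 9^4 ≡ 12² = 144 ≡ 6. Since 7 = 4 + 2 + 1, 9^7 ≡ 6·12·9: 6·12 = 72 ≡ 3, then 3·9 = 27 ≡ 4. So 9^7 ≡ 4 (mod 23).
Hence σ⁻¹(9) = 4.

4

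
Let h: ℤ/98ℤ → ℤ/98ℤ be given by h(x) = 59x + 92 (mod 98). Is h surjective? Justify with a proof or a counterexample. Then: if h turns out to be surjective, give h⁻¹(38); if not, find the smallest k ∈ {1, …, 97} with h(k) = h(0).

Recall: surjectivity means every element of the codomain has a preimage under h.
Since gcd(59, 98) = 1, 59 is invertible modulo 98. Euclid's algorithm: 98 = 1·59 + 39, 59 = 1·39 + 20, 39 = 1·20 + 19, 20 = 1·19 + 1; back-substituting gives 1 = 5·59 − 3·98, so 59⁻¹ ≡ 5 (mod 98).
For any y ∈ ℤ/98ℤ, x = 5(y − 92) mod 98 satisfies h(x) = 59·5(y − 92) + 92 ≡ y (since 59·5 ≡ 1 mod 98). So every y has a preimage.
So h is surjective.
Since h is surjective, we compute h⁻¹(38): solve 59x + 92 ≡ 38 (mod 98), i.e. 59x ≡ 44 (mod 98).
Multiplying by 59⁻¹ = 5 gives x ≡ 5·44 = 220 = 2·98 + 24 ≡ 24 (mod 98).
Check: h(24) = 59·24 + 92 = 1508 = 15·98 + 38 ≡ 38 (mod 98).

24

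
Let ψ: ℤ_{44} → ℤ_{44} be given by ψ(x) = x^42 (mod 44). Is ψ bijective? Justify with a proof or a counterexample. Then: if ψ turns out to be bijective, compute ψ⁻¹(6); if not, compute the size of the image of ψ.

12

ψ(10): Repeated squaring mod 44: 10^1 ≡ 10, 10^2 ≡ 10² = 100 ≡ 12, 10^4 ≡ 12² = 144 ≡ 12, 10^8 ≡ 12² = 144 ≡ 12, 10^16 ≡ 12² = 144 ≡ 12, 10^32 ≡ 12² = 144 ≡ 12. Since 42 = 32 + 8 + 2, 10^42 ≡ 12·12·12: 12·12 = 144 ≡ 12, then 12·12 = 144 ≡ 12. So 10^42 ≡ 12 (mod 44).
ψ(12): Repeated squaring mod 44: 12^1 ≡ 12, 12^2 ≡ 12² = 144 ≡ 12, 12^4 ≡ 12² = 144 ≡ 12, 12^8 ≡ 12² = 144 ≡ 12, 12^16 ≡ 12² = 144 ≡ 12, 12^32 ≡ 12² = 144 ≡ 12. Since 42 = 32 + 8 + 2, 12^42 ≡ 12·12·12: 12·12 = 144 ≡ 12, then 12·12 = 144 ≡ 12. So 12^42 ≡ 12 (mod 44).
So ψ(10) = ψ(12) = 12 while 10 ≠ 12, hence ψ is not injective, hence not bijective.
Since ψ is not bijective, we determine |image(ψ)|. Computing x^42 mod 44 for each x (by repeated squaring, reducing mod 44 at every step), the values ψ(0), ψ(1), …, ψ(43) are: 0, 1, 4, 9, 16, 25, 36, 5, 20, 37, 12, 33, 12, 37, 20, 5, 36, 25, 16, 9, 4, 1, 0, 1, 4, 9, 16, 25, 36, 5, 20, 37, 12, 33, 12, 37, 20, 5, 36, 25, 16, 9, 4, 1.
The distinct values are {0, 1, 4, 5, 9, 12, 16, 20, 25, 33, 36, 37}; there are 12 of them.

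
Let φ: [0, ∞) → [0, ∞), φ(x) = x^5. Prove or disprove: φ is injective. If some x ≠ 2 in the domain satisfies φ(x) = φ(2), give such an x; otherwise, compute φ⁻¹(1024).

4

On [0, ∞), x ↦ x^5 is strictly increasing, so φ(u) = φ(v) forces u = v. Thus φ is injective.
Since x ↦ x^5 is strictly increasing on [0, ∞), it is injective there, so no x ≠ 2 in the domain has φ(x) = φ(2). We therefore compute φ⁻¹(1024) = 1024^{1/5} = 4 (indeed 4^5 = 1024).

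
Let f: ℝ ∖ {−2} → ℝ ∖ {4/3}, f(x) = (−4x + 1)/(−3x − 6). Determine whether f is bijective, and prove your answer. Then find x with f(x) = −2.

-11/10

Suppose f(x_1) = f(x_2). Cross-multiplying: (−4x_1 + 1)(−3x_2 − 6) = (−4x_2 + 1)(−3x_1 − 6).
Expanding both sides and cancelling the symmetric terms leaves 27·(x_1 − x_2) = 0. Since 27 ≠ 0, x_1 = x_2. Therefore f is injective.
For any y ≠ 4/3, solving y(−3x − 6) = −4x + 1 for x gives a well-defined x ≠ −2. So f is surjective.
Hence f is bijective.
Solving f(x) = −2: cross-multiplying gives −4x + 1 = −2(−3x − 6), which rearranges to −10x = 11, so x = −11/10.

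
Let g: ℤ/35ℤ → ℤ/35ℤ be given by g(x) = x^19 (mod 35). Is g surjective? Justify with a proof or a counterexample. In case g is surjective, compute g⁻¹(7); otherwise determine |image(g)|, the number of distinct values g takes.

Computing x^19 mod 35 for each x (by repeated squaring, reducing mod 35 at every step), the values g(0), g(1), …, g(34) are: 0, 1, 23, 17, 4, 5, 6, 28, 22, 9, 10, 11, 33, 27, 14, 15, 16, 3, 32, 19, 20, 21, 8, 2, 24, 25, 26, 13, 7, 29, 30, 31, 18, 12, 34.
Every element of ℤ/35ℤ appears exactly once in this list, so g is a bijection, and in particular surjective.
Since g is surjective, we read off the preimage of 7 from the same table: g(28) = 7, so g⁻¹(7) = 28.

28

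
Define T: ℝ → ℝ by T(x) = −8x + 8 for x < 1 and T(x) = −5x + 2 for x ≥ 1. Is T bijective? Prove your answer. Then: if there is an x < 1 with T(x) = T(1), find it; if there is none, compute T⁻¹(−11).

13/5

Both pieces are strictly decreasing (slopes −8 and −5), so each is injective on its own interval.
The left piece maps (−∞, 1) onto (0, ∞); the right piece maps [1, ∞) onto (−∞, −3].
The images leave a gap (0 has no preimage), so T is not surjective, hence not bijective.
Because the two images are disjoint, no x < 1 has T(x) = T(1), so we compute T⁻¹(−11): −11 lies in (−∞, −3], so solve −5x + 2 = −11: x = (−11 − 2)/(−5) = 13/5.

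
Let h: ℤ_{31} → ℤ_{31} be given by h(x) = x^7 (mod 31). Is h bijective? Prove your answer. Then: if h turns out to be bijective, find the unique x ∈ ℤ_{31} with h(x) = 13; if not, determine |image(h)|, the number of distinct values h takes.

Since 31 is prime, the nonzero elements of ℤ_{31} form a cyclic group of order 30.
As gcd(7, 30) = 1, raising to the 7th power is a bijection on this group: if x_1^7 ≡ x_2^7 then (x_1x_2^{−1})^7 = 1, and the only element of order dividing gcd(7, 30) = 1 is 1, so x_1 = x_2.
With h(0) = 0 this makes h injective on all of ℤ_{31}, hence bijective (finite equal-size domain and codomain). In particular h is bijective.
Since h is bijective, we find the preimage of 13. The inverse of x ↦ x^7 on (ℤ_{31})^× is x ↦ x^13, because 7·13 = 91 = 3·30 + 1 ≡ 1 (mod 30) and x^{30} = 1 for x ≠ 0 (Fermat). So h⁻¹(13) = 13^13 mod 31.
Repeated squaring mod 31: 13^1 ≡ 13, 13^2 ≡ 13² = 169 ≡ 14, 13^4 ≡ 14² = 196 ≡ 10, 13^8 ≡ 10² = 100 ≡ 7. Since 13 = 8 + 4 + 1, 13^13 ≡ 7·10·13: 7·10 = 70 ≡ 8, then 8·13 = 104 ≡ 11. So 13^13 ≡ 11 (mod 31).
Hence h⁻¹(13) = 11.

11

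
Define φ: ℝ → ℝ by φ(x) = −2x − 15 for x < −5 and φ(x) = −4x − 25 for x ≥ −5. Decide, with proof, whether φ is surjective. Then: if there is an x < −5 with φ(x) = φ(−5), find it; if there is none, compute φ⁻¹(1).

-8

Both pieces are strictly decreasing (slopes −2 and −4), so each is injective on its own interval.
The left piece maps (−∞, −5) onto (−5, ∞); the right piece maps [−5, ∞) onto (−∞, −5].
These images together cover ℝ, so φ is surjective.
Because the two images are disjoint, no x < −5 has φ(x) = φ(−5), so we compute φ⁻¹(1): 1 lies in (−5, ∞), so solve −2x − 15 = 1: x = (1 + 15)/(−2) = −8.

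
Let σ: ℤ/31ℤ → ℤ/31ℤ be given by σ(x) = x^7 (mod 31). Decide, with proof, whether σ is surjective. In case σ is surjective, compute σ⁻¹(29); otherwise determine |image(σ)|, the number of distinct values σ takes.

23

Since 31 is prime, the nonzero elements of ℤ/31ℤ form a cyclic group of order 30.
As gcd(7, 30) = 1, raising to the 7th power is a bijection on this group: if s^7 ≡ t^7 then (st^{−1})^7 = 1, and the only element of order dividing gcd(7, 30) = 1 is 1, so s = t.
With σ(0) = 0 this makes σ injective on all of ℤ/31ℤ, hence bijective (finite equal-size domain and codomain). In particular σ is surjective.
Since σ is surjective, we find the preimage of 29. The inverse of x ↦ x^7 on (ℤ/31ℤ)^× is x ↦ x^13, because 7·13 = 91 = 3·30 + 1 ≡ 1 (mod 30) and x^{30} = 1 for x ≠ 0 (Fermat). So σ⁻¹(29) = 29^13 mod 31.
Repeated squaring mod 31: 29^1 ≡ 29, 29^2 ≡ 29² = 841 ≡ 4, 29^4 ≡ 4² = 16, 29^8 ≡ 16² = 256 ≡ 8. Since 13 = 8 + 4 + 1, 29^13 ≡ 8·16·29: 8·16 = 128 ≡ 4, then 4·29 = 116 ≡ 23. So 29^13 ≡ 23 (mod 31).
Hence σ⁻¹(29) = 23.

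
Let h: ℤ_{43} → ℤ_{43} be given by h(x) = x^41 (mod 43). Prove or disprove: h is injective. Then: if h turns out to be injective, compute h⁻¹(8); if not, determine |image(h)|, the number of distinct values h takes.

Since 43 is prime, the nonzero elements of ℤ_{43} form a cyclic group of order 42.
As gcd(41, 42) = 1, raising to the 41st power is a bijection on this group: if a^41 ≡ b^41 then (ab^{−1})^41 = 1, and the only element of order dividing gcd(41, 42) = 1 is 1, so a = b.
With h(0) = 0 this makes h injective on all of ℤ_{43}, hence bijective (finite equal-size domain and codomain). In particular h is injective.
Since h is injective, we find the preimage of 8. The inverse of x ↦ x^41 on (ℤ_{43})^× is x ↦ x^41, because 41·41 = 1681 = 40·42 + 1 ≡ 1 (mod 42) and x^{42} = 1 for x ≠ 0 (Fermat). So h⁻¹(8) = 8^41 mod 43.
Repeated squaring mod 43: 8^1 ≡ 8, 8^2 ≡ 8² = 64 ≡ 21, 8^4 ≡ 21² = 441 ≡ 11, 8^8 ≡ 11² = 121 ≡ 35, 8^16 ≡ 35² = 1225 ≡ 21, 8^32 ≡ 21² = 441 ≡ 11. Since 41 = 32 + 8 + 1, 8^41 ≡ 11·35·8: 11·35 = 385 ≡ 41, then 41·8 = 328 ≡ 27. So 8^41 ≡ 27 (mod 43).
Hence h⁻¹(8) = 27.

27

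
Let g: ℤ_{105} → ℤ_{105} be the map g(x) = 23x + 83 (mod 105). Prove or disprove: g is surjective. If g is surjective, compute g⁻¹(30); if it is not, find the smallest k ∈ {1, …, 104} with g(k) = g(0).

By definition, g is surjective if every y in the codomain equals g(x) for some x in the domain.
Since gcd(23, 105) = 1, 23 is invertible modulo 105. Euclid's algorithm: 105 = 4·23 + 13, 23 = 1·13 + 10, 13 = 1·10 + 3, 10 = 3·3 + 1; back-substituting gives 1 = 32·23 − 7·105, so 23⁻¹ ≡ 32 (mod 105).
For any y ∈ ℤ_{105}, x = 32(y − 83) mod 105 satisfies g(x) = 23·32(y − 83) + 83 ≡ y (since 23·32 ≡ 1 mod 105). So every y has a preimage.
Hence g is surjective.
Since g is surjective, we find g⁻¹(30): we need 23x ≡ 30 − 83 ≡ 52 (mod 105). Using 23⁻¹ = 32: x ≡ 32·52 = 1664 = 15·105 + 89, so x = 89.
Check: g(89) = 23·89 + 83 = 2130 = 20·105 + 30 ≡ 30 (mod 105).

89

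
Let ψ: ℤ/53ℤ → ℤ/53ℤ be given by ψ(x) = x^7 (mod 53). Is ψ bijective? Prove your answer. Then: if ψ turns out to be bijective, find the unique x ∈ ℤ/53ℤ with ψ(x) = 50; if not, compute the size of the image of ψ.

48

Since 53 is prime, the nonzero elements of ℤ/53ℤ form a cyclic group of order 52.
As gcd(7, 52) = 1, raising to the 7th power is a bijection on this group: if a^7 ≡ b^7 then (ab^{−1})^7 = 1, and the only element of order dividing gcd(7, 52) = 1 is 1, so a = b.
With ψ(0) = 0 this makes ψ injective on all of ℤ/53ℤ, hence bijective (finite equal-size domain and codomain). In particular ψ is bijective.
Since ψ is bijective, we find the preimage of 50. The inverse of x ↦ x^7 on (ℤ/53ℤ)^× is x ↦ x^15, because 7·15 = 105 = 2·52 + 1 ≡ 1 (mod 52) and x^{52} = 1 for x ≠ 0 (Fermat). So ψ⁻¹(50) = 50^15 mod 53.
Repeated squaring mod 53: 50^1 ≡ 50, 50^2 ≡ 50² = 2500 ≡ 9, 50^4 ≡ 9² = 81 ≡ 28, 50^8 ≡ 28² = 784 ≡ 42. Since 15 = 8 + 4 + 2 + 1, 50^15 ≡ 42·28·9·50: 42·28 = 1176 ≡ 10, then 10·9 = 90 ≡ 37, then 37·50 = 1850 ≡ 48. So 50^15 ≡ 48 (mod 53).
Hence ψ⁻¹(50) = 48.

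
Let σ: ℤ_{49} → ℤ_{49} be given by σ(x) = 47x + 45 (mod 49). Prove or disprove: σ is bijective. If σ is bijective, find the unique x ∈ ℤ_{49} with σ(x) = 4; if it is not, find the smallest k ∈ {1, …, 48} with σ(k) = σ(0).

Suppose σ(x_1) = σ(x_2) in ℤ_{49}. Then 47x_1 + 45 ≡ 47x_2 + 45 (mod 49), thus 47(x_1 − x_2) ≡ 0 (mod 49).
Since gcd(47, 49) = 1, 47 is invertible modulo 49, therefore x_1 − x_2 ≡ 0 (mod 49), i.e. x_1 = x_2.
We now compute 47⁻¹ mod 49 explicitly. Euclid's algorithm: 49 = 1·47 + 2, 47 = 23·2 + 1; back-substituting gives 1 = 24·47 − 23·49, so 47⁻¹ ≡ 24 (mod 49).
For any y ∈ ℤ_{49}, x = 24(y − 45) mod 49 satisfies σ(x) = 47·24(y − 45) + 45 ≡ y (since 47·24 ≡ 1 mod 49). So every y has a preimage.
So σ is bijective.
Since σ is bijective, we find σ⁻¹(4): we need 47x ≡ 4 − 45 ≡ 8 (mod 49). Using 47⁻¹ = 24: x ≡ 24·8 = 192 = 3·49 + 45, so x = 45.
Check: σ(45) = 47·45 + 45 = 2160 = 44·49 + 4 ≡ 4 (mod 49).

45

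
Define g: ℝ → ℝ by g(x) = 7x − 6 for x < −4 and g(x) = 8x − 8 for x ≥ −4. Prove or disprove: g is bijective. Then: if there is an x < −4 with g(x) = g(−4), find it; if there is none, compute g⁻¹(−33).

-34/7

Both pieces are strictly increasing (slopes 7 and 8), so each is injective on its own interval.
The left piece maps (−∞, −4) onto (−∞, −34); the right piece maps [−4, ∞) onto [−40, ∞).
These images overlap. In particular g(−4) = −40 (right piece), and solving 7x − 6 = −40 on the left piece gives x = −34/7 < −4.
So g(−34/7) = g(−4) with −34/7 ≠ −4, and g is not injective, hence not bijective. This x = −34/7 is the requested value below −4.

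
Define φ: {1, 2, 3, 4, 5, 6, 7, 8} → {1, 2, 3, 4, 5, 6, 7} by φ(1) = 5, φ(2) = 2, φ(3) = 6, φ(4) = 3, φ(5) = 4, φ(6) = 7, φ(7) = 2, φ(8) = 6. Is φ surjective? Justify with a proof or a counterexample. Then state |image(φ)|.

6

No element maps to 1, so φ is not surjective.
The image of φ is {2, 3, 4, 5, 6, 7}, which has 6 elements.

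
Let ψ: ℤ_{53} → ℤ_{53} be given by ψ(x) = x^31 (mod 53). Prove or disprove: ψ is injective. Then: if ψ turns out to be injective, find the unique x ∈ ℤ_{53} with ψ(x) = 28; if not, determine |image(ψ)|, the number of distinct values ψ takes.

13

Since 53 is prime, the nonzero elements of ℤ_{53} form a cyclic group of order 52.
As gcd(31, 52) = 1, raising to the 31st power is a bijection on this group: if a^31 ≡ b^31 then (ab^{−1})^31 = 1, and the only element of order dividing gcd(31, 52) = 1 is 1, so a = b.
With ψ(0) = 0 this makes ψ injective on all of ℤ_{53}, hence bijective (finite equal-size domain and codomain). In particular ψ is injective.
Since ψ is injective, we find the preimage of 28. The inverse of x ↦ x^31 on (ℤ_{53})^× is x ↦ x^47, because 31·47 = 1457 = 28·52 + 1 ≡ 1 (mod 52) and x^{52} = 1 for x ≠ 0 (Fermat). So ψ⁻¹(28) = 28^47 mod 53.
Repeated squaring mod 53: 28^1 ≡ 28, 28^2 ≡ 28² = 784 ≡ 42, 28^4 ≡ 42² = 1764 ≡ 15, 28^8 ≡ 15² = 225 ≡ 13, 28^16 ≡ 13² = 169 ≡ 10, 28^32 ≡ 10² = 100 ≡ 47. Since 47 = 32 + 8 + 4 + 2 + 1, 28^47 ≡ 47·13·15·42·28: 47·13 = 611 ≡ 28, then 28·15 = 420 ≡ 49, then 49·42 = 2058 ≡ 44, then 44·28 = 1232 ≡ 13. So 28^47 ≡ 13 (mod 53).
Hence ψ⁻¹(28) = 13.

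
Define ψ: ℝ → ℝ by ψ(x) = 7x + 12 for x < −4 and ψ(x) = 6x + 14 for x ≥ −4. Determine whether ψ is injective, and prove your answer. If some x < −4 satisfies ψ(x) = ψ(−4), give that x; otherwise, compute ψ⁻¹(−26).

-38/7

Both pieces are strictly increasing (slopes 7 and 6), so each is injective on its own interval.
The left piece maps (−∞, −4) onto (−∞, −16); the right piece maps [−4, ∞) onto [−10, ∞).
These images are disjoint, so no value is attained by both pieces. So ψ is injective.
Because the two images are disjoint, no x < −4 has ψ(x) = ψ(−4), so we compute ψ⁻¹(−26): −26 lies in (−∞, −16), so solve 7x + 12 = −26: x = (−26 − 12)/7 = −38/7.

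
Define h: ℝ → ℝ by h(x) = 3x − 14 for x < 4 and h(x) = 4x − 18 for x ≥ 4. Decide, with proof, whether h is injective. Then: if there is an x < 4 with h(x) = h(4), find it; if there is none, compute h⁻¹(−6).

Both pieces are strictly increasing (slopes 3 and 4), so each is injective on its own interval.
The left piece maps (−∞, 4) onto (−∞, −2); the right piece maps [4, ∞) onto [−2, ∞).
These images are disjoint, so no value is attained by both pieces. Thus h is injective.
Because the two images are disjoint, no x < 4 has h(x) = h(4), so we compute h⁻¹(−6): −6 lies in (−∞, −2), so solve 3x − 14 = −6: x = (−6 + 14)/3 = 8/3.

8/3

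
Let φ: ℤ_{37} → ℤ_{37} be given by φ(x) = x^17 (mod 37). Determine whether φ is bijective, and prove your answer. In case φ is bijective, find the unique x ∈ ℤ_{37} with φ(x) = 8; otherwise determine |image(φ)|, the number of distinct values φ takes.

23

Since 37 is prime, the nonzero elements of ℤ_{37} form a cyclic group of order 36.
As gcd(17, 36) = 1, raising to the 17th power is a bijection on this group: if s^17 ≡ t^17 then (st^{−1})^17 = 1, and the only element of order dividing gcd(17, 36) = 1 is 1, so s = t.
With φ(0) = 0 this makes φ injective on all of ℤ_{37}, hence bijective (finite equal-size domain and codomain). In particular φ is bijective.
Since φ is bijective, we find the preimage of 8. The inverse of x ↦ x^17 on (ℤ_{37})^× is x ↦ x^17, because 17·17 = 289 = 8·36 + 1 ≡ 1 (mod 36) and x^{36} = 1 for x ≠ 0 (Fermat). So φ⁻¹(8) = 8^17 mod 37.
Repeated squaring mod 37: 8^1 ≡ 8, 8^2 ≡ 8² = 64 ≡ 27, 8^4 ≡ 27² = 729 ≡ 26, 8^8 ≡ 26² = 676 ≡ 10, 8^16 ≡ 10² = 100 ≡ 26. Since 17 = 16 + 1, 8^17 ≡ 26·8: 26·8 = 208 ≡ 23. So 8^17 ≡ 23 (mod 37).
Hence φ⁻¹(8) = 23.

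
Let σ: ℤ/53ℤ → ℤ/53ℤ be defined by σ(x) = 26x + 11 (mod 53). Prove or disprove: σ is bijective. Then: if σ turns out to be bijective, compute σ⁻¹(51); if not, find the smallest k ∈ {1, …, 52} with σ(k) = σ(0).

26

If σ(x_1) = σ(x_2), then 26x_1 ≡ 26x_2 (mod 53). Because gcd(26, 53) = 1, we may cancel 26 to get x_1 ≡ x_2 (mod 53).
We now compute 26⁻¹ mod 53 explicitly. Euclid's algorithm: 53 = 2·26 + 1; back-substituting gives 1 = 51·26 − 25·53, so 26⁻¹ ≡ 51 (mod 53).
Then y ↦ 51(y − 11) is a two-sided inverse to σ, so every y ∈ ℤ/53ℤ has a preimage.
So σ is bijective.
Since σ is bijective, we compute σ⁻¹(51): solve 26x + 11 ≡ 51 (mod 53), i.e. 26x ≡ 40 (mod 53).
Multiplying by 26⁻¹ = 51 gives x ≡ 51·40 = 2040 = 38·53 + 26 ≡ 26 (mod 53).
Check: σ(26) = 26·26 + 11 = 687 = 12·53 + 51 ≡ 51 (mod 53).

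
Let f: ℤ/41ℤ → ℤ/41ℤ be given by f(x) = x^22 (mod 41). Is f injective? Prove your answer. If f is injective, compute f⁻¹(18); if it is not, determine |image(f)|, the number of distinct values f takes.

21

f(20): Repeated squaring mod 41: 20^1 ≡ 20, 20^2 ≡ 20² = 400 ≡ 31, 20^4 ≡ 31² = 961 ≡ 18, 20^8 ≡ 18² = 324 ≡ 37, 20^16 ≡ 37² = 1369 ≡ 16. Since 22 = 16 + 4 + 2, 20^22 ≡ 16·18·31: 16·18 = 288 ≡ 1, then 1·31 = 31. So 20^22 ≡ 31 (mod 41).
f(21): Repeated squaring mod 41: 21^1 ≡ 21, 21^2 ≡ 21² = 441 ≡ 31, 21^4 ≡ 31² = 961 ≡ 18, 21^8 ≡ 18² = 324 ≡ 37, 21^16 ≡ 37² = 1369 ≡ 16. Since 22 = 16 + 4 + 2, 21^22 ≡ 16·18·31: 16·18 = 288 ≡ 1, then 1·31 = 31. So 21^22 ≡ 31 (mod 41).
So f(20) = f(21) = 31 while 20 ≠ 21, thus f is not injective.
Since f is not injective, we determine |image(f)|. Computing x^22 mod 41 for each x (by repeated squaring, reducing mod 41 at every step), the values f(0), f(1), …, f(40) are: 0, 1, 4, 32, 16, 25, 5, 33, 23, 40, 18, 2, 20, 36, 9, 21, 10, 39, 37, 8, 31, 31, 8, 37, 39, 10, 21, 9, 36, 20, 2, 18, 40, 23, 33, 5, 25, 16, 32, 4, 1.
The distinct values are {0, 1, 2, 4, 5, 8, 9, 10, 16, 18, 20, 21, 23, 25, 31, 32, 33, 36, 37, 39, 40}; there are 21 of them.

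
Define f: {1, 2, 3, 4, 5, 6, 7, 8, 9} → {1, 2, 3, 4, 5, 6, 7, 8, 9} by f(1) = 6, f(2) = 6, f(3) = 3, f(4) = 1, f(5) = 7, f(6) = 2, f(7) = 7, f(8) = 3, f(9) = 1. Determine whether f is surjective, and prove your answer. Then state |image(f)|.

No element maps to 4, so f is not surjective.
The image of f is {1, 2, 3, 6, 7}, which has 5 elements.

5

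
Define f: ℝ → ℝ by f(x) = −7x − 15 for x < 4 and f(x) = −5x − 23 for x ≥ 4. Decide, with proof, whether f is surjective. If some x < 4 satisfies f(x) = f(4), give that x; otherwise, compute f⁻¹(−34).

19/7

Both pieces are strictly decreasing (slopes −7 and −5), so each is injective on its own interval.
The left piece maps (−∞, 4) onto (−43, ∞); the right piece maps [4, ∞) onto (−∞, −43].
These images together cover ℝ, so f is surjective.
Because the two images are disjoint, no x < 4 has f(x) = f(4), so we compute f⁻¹(−34): −34 lies in (−43, ∞), so solve −7x − 15 = −34: x = (−34 + 15)/(−7) = 19/7.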